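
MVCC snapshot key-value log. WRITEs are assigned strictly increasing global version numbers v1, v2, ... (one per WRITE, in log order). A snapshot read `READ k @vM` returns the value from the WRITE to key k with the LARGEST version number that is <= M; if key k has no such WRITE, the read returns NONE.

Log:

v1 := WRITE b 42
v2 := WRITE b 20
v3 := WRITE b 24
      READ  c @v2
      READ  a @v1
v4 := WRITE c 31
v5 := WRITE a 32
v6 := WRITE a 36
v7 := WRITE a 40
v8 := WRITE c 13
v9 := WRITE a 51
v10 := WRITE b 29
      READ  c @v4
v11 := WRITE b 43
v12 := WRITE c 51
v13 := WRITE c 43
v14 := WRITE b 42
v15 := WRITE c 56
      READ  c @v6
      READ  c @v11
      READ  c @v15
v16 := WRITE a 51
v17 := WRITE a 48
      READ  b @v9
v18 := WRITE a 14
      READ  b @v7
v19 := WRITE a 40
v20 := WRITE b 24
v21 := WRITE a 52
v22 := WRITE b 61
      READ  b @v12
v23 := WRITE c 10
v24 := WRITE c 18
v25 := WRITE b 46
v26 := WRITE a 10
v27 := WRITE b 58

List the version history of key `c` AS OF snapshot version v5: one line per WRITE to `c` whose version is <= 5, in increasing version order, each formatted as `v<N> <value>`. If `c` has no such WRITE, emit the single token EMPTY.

Scan writes for key=c with version <= 5:
  v1 WRITE b 42 -> skip
  v2 WRITE b 20 -> skip
  v3 WRITE b 24 -> skip
  v4 WRITE c 31 -> keep
  v5 WRITE a 32 -> skip
  v6 WRITE a 36 -> skip
  v7 WRITE a 40 -> skip
  v8 WRITE c 13 -> drop (> snap)
  v9 WRITE a 51 -> skip
  v10 WRITE b 29 -> skip
  v11 WRITE b 43 -> skip
  v12 WRITE c 51 -> drop (> snap)
  v13 WRITE c 43 -> drop (> snap)
  v14 WRITE b 42 -> skip
  v15 WRITE c 56 -> drop (> snap)
  v16 WRITE a 51 -> skip
  v17 WRITE a 48 -> skip
  v18 WRITE a 14 -> skip
  v19 WRITE a 40 -> skip
  v20 WRITE b 24 -> skip
  v21 WRITE a 52 -> skip
  v22 WRITE b 61 -> skip
  v23 WRITE c 10 -> drop (> snap)
  v24 WRITE c 18 -> drop (> snap)
  v25 WRITE b 46 -> skip
  v26 WRITE a 10 -> skip
  v27 WRITE b 58 -> skip
Collected: [(4, 31)]

Answer: v4 31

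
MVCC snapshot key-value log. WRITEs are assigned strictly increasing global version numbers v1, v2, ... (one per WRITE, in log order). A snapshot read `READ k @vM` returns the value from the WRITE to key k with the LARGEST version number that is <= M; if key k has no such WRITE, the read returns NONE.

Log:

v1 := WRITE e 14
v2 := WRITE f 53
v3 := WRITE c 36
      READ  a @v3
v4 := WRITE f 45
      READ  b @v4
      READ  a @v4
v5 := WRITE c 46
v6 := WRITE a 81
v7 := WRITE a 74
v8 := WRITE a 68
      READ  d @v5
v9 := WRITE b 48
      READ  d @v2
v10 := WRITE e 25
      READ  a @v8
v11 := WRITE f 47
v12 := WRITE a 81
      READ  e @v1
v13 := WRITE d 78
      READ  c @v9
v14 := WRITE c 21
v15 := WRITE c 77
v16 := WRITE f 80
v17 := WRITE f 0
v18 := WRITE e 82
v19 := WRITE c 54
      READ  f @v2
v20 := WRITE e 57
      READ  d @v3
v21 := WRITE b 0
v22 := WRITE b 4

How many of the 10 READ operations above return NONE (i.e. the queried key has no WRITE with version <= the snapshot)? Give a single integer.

v1: WRITE e=14  (e history now [(1, 14)])
v2: WRITE f=53  (f history now [(2, 53)])
v3: WRITE c=36  (c history now [(3, 36)])
READ a @v3: history=[] -> no version <= 3 -> NONE
v4: WRITE f=45  (f history now [(2, 53), (4, 45)])
READ b @v4: history=[] -> no version <= 4 -> NONE
READ a @v4: history=[] -> no version <= 4 -> NONE
v5: WRITE c=46  (c history now [(3, 36), (5, 46)])
v6: WRITE a=81  (a history now [(6, 81)])
v7: WRITE a=74  (a history now [(6, 81), (7, 74)])
v8: WRITE a=68  (a history now [(6, 81), (7, 74), (8, 68)])
READ d @v5: history=[] -> no version <= 5 -> NONE
v9: WRITE b=48  (b history now [(9, 48)])
READ d @v2: history=[] -> no version <= 2 -> NONE
v10: WRITE e=25  (e history now [(1, 14), (10, 25)])
READ a @v8: history=[(6, 81), (7, 74), (8, 68)] -> pick v8 -> 68
v11: WRITE f=47  (f history now [(2, 53), (4, 45), (11, 47)])
v12: WRITE a=81  (a history now [(6, 81), (7, 74), (8, 68), (12, 81)])
READ e @v1: history=[(1, 14), (10, 25)] -> pick v1 -> 14
v13: WRITE d=78  (d history now [(13, 78)])
READ c @v9: history=[(3, 36), (5, 46)] -> pick v5 -> 46
v14: WRITE c=21  (c history now [(3, 36), (5, 46), (14, 21)])
v15: WRITE c=77  (c history now [(3, 36), (5, 46), (14, 21), (15, 77)])
v16: WRITE f=80  (f history now [(2, 53), (4, 45), (11, 47), (16, 80)])
v17: WRITE f=0  (f history now [(2, 53), (4, 45), (11, 47), (16, 80), (17, 0)])
v18: WRITE e=82  (e history now [(1, 14), (10, 25), (18, 82)])
v19: WRITE c=54  (c history now [(3, 36), (5, 46), (14, 21), (15, 77), (19, 54)])
READ f @v2: history=[(2, 53), (4, 45), (11, 47), (16, 80), (17, 0)] -> pick v2 -> 53
v20: WRITE e=57  (e history now [(1, 14), (10, 25), (18, 82), (20, 57)])
READ d @v3: history=[(13, 78)] -> no version <= 3 -> NONE
v21: WRITE b=0  (b history now [(9, 48), (21, 0)])
v22: WRITE b=4  (b history now [(9, 48), (21, 0), (22, 4)])
Read results in order: ['NONE', 'NONE', 'NONE', 'NONE', 'NONE', '68', '14', '46', '53', 'NONE']
NONE count = 6

Answer: 6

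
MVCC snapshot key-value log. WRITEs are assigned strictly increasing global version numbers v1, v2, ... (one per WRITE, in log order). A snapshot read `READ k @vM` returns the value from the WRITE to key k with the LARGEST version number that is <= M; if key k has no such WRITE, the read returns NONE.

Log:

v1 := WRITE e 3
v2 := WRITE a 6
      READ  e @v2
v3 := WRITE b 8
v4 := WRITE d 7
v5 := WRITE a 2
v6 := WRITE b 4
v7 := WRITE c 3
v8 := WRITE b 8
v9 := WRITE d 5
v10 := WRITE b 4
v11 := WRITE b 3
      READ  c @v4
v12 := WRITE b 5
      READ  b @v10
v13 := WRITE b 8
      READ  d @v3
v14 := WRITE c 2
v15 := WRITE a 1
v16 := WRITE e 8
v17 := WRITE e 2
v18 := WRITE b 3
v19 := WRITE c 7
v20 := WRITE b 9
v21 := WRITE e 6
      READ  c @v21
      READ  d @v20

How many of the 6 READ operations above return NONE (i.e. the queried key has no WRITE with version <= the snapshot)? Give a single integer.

v1: WRITE e=3  (e history now [(1, 3)])
v2: WRITE a=6  (a history now [(2, 6)])
READ e @v2: history=[(1, 3)] -> pick v1 -> 3
v3: WRITE b=8  (b history now [(3, 8)])
v4: WRITE d=7  (d history now [(4, 7)])
v5: WRITE a=2  (a history now [(2, 6), (5, 2)])
v6: WRITE b=4  (b history now [(3, 8), (6, 4)])
v7: WRITE c=3  (c history now [(7, 3)])
v8: WRITE b=8  (b history now [(3, 8), (6, 4), (8, 8)])
v9: WRITE d=5  (d history now [(4, 7), (9, 5)])
v10: WRITE b=4  (b history now [(3, 8), (6, 4), (8, 8), (10, 4)])
v11: WRITE b=3  (b history now [(3, 8), (6, 4), (8, 8), (10, 4), (11, 3)])
READ c @v4: history=[(7, 3)] -> no version <= 4 -> NONE
v12: WRITE b=5  (b history now [(3, 8), (6, 4), (8, 8), (10, 4), (11, 3), (12, 5)])
READ b @v10: history=[(3, 8), (6, 4), (8, 8), (10, 4), (11, 3), (12, 5)] -> pick v10 -> 4
v13: WRITE b=8  (b history now [(3, 8), (6, 4), (8, 8), (10, 4), (11, 3), (12, 5), (13, 8)])
READ d @v3: history=[(4, 7), (9, 5)] -> no version <= 3 -> NONE
v14: WRITE c=2  (c history now [(7, 3), (14, 2)])
v15: WRITE a=1  (a history now [(2, 6), (5, 2), (15, 1)])
v16: WRITE e=8  (e history now [(1, 3), (16, 8)])
v17: WRITE e=2  (e history now [(1, 3), (16, 8), (17, 2)])
v18: WRITE b=3  (b history now [(3, 8), (6, 4), (8, 8), (10, 4), (11, 3), (12, 5), (13, 8), (18, 3)])
v19: WRITE c=7  (c history now [(7, 3), (14, 2), (19, 7)])
v20: WRITE b=9  (b history now [(3, 8), (6, 4), (8, 8), (10, 4), (11, 3), (12, 5), (13, 8), (18, 3), (20, 9)])
v21: WRITE e=6  (e history now [(1, 3), (16, 8), (17, 2), (21, 6)])
READ c @v21: history=[(7, 3), (14, 2), (19, 7)] -> pick v19 -> 7
READ d @v20: history=[(4, 7), (9, 5)] -> pick v9 -> 5
Read results in order: ['3', 'NONE', '4', 'NONE', '7', '5']
NONE count = 2

Answer: 2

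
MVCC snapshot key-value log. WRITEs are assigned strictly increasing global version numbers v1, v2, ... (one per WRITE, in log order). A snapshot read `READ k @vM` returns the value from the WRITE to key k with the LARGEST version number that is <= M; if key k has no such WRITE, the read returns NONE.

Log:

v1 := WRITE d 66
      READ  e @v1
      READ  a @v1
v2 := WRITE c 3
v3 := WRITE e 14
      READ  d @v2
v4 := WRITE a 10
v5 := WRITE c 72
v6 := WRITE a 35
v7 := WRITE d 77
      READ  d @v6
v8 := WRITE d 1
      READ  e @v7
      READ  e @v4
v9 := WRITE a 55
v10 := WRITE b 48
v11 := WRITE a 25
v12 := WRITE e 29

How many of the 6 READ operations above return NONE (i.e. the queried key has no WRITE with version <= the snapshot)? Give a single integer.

Answer: 2

Derivation:
v1: WRITE d=66  (d history now [(1, 66)])
READ e @v1: history=[] -> no version <= 1 -> NONE
READ a @v1: history=[] -> no version <= 1 -> NONE
v2: WRITE c=3  (c history now [(2, 3)])
v3: WRITE e=14  (e history now [(3, 14)])
READ d @v2: history=[(1, 66)] -> pick v1 -> 66
v4: WRITE a=10  (a history now [(4, 10)])
v5: WRITE c=72  (c history now [(2, 3), (5, 72)])
v6: WRITE a=35  (a history now [(4, 10), (6, 35)])
v7: WRITE d=77  (d history now [(1, 66), (7, 77)])
READ d @v6: history=[(1, 66), (7, 77)] -> pick v1 -> 66
v8: WRITE d=1  (d history now [(1, 66), (7, 77), (8, 1)])
READ e @v7: history=[(3, 14)] -> pick v3 -> 14
READ e @v4: history=[(3, 14)] -> pick v3 -> 14
v9: WRITE a=55  (a history now [(4, 10), (6, 35), (9, 55)])
v10: WRITE b=48  (b history now [(10, 48)])
v11: WRITE a=25  (a history now [(4, 10), (6, 35), (9, 55), (11, 25)])
v12: WRITE e=29  (e history now [(3, 14), (12, 29)])
Read results in order: ['NONE', 'NONE', '66', '66', '14', '14']
NONE count = 2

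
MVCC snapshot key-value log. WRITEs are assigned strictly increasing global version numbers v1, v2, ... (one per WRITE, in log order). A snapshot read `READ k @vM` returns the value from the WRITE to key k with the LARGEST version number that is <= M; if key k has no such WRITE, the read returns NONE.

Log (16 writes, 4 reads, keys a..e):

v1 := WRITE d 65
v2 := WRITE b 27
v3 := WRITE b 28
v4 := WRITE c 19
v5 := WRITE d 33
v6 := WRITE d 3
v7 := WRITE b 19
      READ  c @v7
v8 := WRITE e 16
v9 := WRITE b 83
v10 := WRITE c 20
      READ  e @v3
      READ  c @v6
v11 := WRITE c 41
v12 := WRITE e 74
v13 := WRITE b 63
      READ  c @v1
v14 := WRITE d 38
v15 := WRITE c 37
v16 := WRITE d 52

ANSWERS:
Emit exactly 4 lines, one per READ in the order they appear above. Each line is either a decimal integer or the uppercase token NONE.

Answer: 19
NONE
19
NONE

Derivation:
v1: WRITE d=65  (d history now [(1, 65)])
v2: WRITE b=27  (b history now [(2, 27)])
v3: WRITE b=28  (b history now [(2, 27), (3, 28)])
v4: WRITE c=19  (c history now [(4, 19)])
v5: WRITE d=33  (d history now [(1, 65), (5, 33)])
v6: WRITE d=3  (d history now [(1, 65), (5, 33), (6, 3)])
v7: WRITE b=19  (b history now [(2, 27), (3, 28), (7, 19)])
READ c @v7: history=[(4, 19)] -> pick v4 -> 19
v8: WRITE e=16  (e history now [(8, 16)])
v9: WRITE b=83  (b history now [(2, 27), (3, 28), (7, 19), (9, 83)])
v10: WRITE c=20  (c history now [(4, 19), (10, 20)])
READ e @v3: history=[(8, 16)] -> no version <= 3 -> NONE
READ c @v6: history=[(4, 19), (10, 20)] -> pick v4 -> 19
v11: WRITE c=41  (c history now [(4, 19), (10, 20), (11, 41)])
v12: WRITE e=74  (e history now [(8, 16), (12, 74)])
v13: WRITE b=63  (b history now [(2, 27), (3, 28), (7, 19), (9, 83), (13, 63)])
READ c @v1: history=[(4, 19), (10, 20), (11, 41)] -> no version <= 1 -> NONE
v14: WRITE d=38  (d history now [(1, 65), (5, 33), (6, 3), (14, 38)])
v15: WRITE c=37  (c history now [(4, 19), (10, 20), (11, 41), (15, 37)])
v16: WRITE d=52  (d history now [(1, 65), (5, 33), (6, 3), (14, 38), (16, 52)])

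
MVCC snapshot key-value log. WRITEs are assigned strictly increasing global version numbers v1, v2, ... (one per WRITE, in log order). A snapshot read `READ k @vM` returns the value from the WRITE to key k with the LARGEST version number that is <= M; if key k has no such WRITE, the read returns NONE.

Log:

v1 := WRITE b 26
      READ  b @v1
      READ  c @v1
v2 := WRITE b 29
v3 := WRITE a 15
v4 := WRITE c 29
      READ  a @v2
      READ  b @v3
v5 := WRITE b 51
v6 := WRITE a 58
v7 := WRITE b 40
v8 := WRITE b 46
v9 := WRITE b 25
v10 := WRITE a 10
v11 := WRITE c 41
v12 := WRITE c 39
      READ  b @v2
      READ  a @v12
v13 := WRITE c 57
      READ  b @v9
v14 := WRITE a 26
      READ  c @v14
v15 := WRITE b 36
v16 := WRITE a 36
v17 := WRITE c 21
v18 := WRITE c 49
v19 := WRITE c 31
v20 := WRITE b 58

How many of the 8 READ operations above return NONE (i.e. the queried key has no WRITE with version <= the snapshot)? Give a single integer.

Answer: 2

Derivation:
v1: WRITE b=26  (b history now [(1, 26)])
READ b @v1: history=[(1, 26)] -> pick v1 -> 26
READ c @v1: history=[] -> no version <= 1 -> NONE
v2: WRITE b=29  (b history now [(1, 26), (2, 29)])
v3: WRITE a=15  (a history now [(3, 15)])
v4: WRITE c=29  (c history now [(4, 29)])
READ a @v2: history=[(3, 15)] -> no version <= 2 -> NONE
READ b @v3: history=[(1, 26), (2, 29)] -> pick v2 -> 29
v5: WRITE b=51  (b history now [(1, 26), (2, 29), (5, 51)])
v6: WRITE a=58  (a history now [(3, 15), (6, 58)])
v7: WRITE b=40  (b history now [(1, 26), (2, 29), (5, 51), (7, 40)])
v8: WRITE b=46  (b history now [(1, 26), (2, 29), (5, 51), (7, 40), (8, 46)])
v9: WRITE b=25  (b history now [(1, 26), (2, 29), (5, 51), (7, 40), (8, 46), (9, 25)])
v10: WRITE a=10  (a history now [(3, 15), (6, 58), (10, 10)])
v11: WRITE c=41  (c history now [(4, 29), (11, 41)])
v12: WRITE c=39  (c history now [(4, 29), (11, 41), (12, 39)])
READ b @v2: history=[(1, 26), (2, 29), (5, 51), (7, 40), (8, 46), (9, 25)] -> pick v2 -> 29
READ a @v12: history=[(3, 15), (6, 58), (10, 10)] -> pick v10 -> 10
v13: WRITE c=57  (c history now [(4, 29), (11, 41), (12, 39), (13, 57)])
READ b @v9: history=[(1, 26), (2, 29), (5, 51), (7, 40), (8, 46), (9, 25)] -> pick v9 -> 25
v14: WRITE a=26  (a history now [(3, 15), (6, 58), (10, 10), (14, 26)])
READ c @v14: history=[(4, 29), (11, 41), (12, 39), (13, 57)] -> pick v13 -> 57
v15: WRITE b=36  (b history now [(1, 26), (2, 29), (5, 51), (7, 40), (8, 46), (9, 25), (15, 36)])
v16: WRITE a=36  (a history now [(3, 15), (6, 58), (10, 10), (14, 26), (16, 36)])
v17: WRITE c=21  (c history now [(4, 29), (11, 41), (12, 39), (13, 57), (17, 21)])
v18: WRITE c=49  (c history now [(4, 29), (11, 41), (12, 39), (13, 57), (17, 21), (18, 49)])
v19: WRITE c=31  (c history now [(4, 29), (11, 41), (12, 39), (13, 57), (17, 21), (18, 49), (19, 31)])
v20: WRITE b=58  (b history now [(1, 26), (2, 29), (5, 51), (7, 40), (8, 46), (9, 25), (15, 36), (20, 58)])
Read results in order: ['26', 'NONE', 'NONE', '29', '29', '10', '25', '57']
NONE count = 2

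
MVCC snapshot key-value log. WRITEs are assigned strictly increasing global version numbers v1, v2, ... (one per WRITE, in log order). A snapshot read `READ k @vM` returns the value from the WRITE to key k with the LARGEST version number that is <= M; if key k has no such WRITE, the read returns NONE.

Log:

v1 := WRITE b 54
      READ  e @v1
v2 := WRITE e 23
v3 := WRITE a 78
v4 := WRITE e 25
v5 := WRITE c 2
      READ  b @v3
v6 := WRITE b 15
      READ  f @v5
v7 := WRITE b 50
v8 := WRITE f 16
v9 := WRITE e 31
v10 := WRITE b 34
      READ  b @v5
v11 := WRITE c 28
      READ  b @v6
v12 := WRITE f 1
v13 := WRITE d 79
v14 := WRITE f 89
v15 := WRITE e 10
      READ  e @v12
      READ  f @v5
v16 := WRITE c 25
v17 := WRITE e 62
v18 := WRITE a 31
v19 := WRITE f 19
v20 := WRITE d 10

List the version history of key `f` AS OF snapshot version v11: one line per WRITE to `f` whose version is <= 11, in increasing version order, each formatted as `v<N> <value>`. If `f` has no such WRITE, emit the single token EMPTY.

Scan writes for key=f with version <= 11:
  v1 WRITE b 54 -> skip
  v2 WRITE e 23 -> skip
  v3 WRITE a 78 -> skip
  v4 WRITE e 25 -> skip
  v5 WRITE c 2 -> skip
  v6 WRITE b 15 -> skip
  v7 WRITE b 50 -> skip
  v8 WRITE f 16 -> keep
  v9 WRITE e 31 -> skip
  v10 WRITE b 34 -> skip
  v11 WRITE c 28 -> skip
  v12 WRITE f 1 -> drop (> snap)
  v13 WRITE d 79 -> skip
  v14 WRITE f 89 -> drop (> snap)
  v15 WRITE e 10 -> skip
  v16 WRITE c 25 -> skip
  v17 WRITE e 62 -> skip
  v18 WRITE a 31 -> skip
  v19 WRITE f 19 -> drop (> snap)
  v20 WRITE d 10 -> skip
Collected: [(8, 16)]

Answer: v8 16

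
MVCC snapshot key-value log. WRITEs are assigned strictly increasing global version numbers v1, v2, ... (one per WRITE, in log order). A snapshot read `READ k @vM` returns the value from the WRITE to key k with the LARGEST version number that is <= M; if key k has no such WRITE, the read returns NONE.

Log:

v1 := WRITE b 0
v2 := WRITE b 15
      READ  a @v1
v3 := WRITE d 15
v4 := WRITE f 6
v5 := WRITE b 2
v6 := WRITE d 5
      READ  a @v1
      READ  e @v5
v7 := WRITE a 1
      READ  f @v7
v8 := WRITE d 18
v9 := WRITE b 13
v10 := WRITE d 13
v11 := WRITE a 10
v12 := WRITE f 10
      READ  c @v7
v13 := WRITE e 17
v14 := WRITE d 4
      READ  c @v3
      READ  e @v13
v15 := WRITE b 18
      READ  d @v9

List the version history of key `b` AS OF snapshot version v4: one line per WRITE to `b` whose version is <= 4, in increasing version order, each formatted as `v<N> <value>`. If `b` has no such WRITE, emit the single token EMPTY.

Answer: v1 0
v2 15

Derivation:
Scan writes for key=b with version <= 4:
  v1 WRITE b 0 -> keep
  v2 WRITE b 15 -> keep
  v3 WRITE d 15 -> skip
  v4 WRITE f 6 -> skip
  v5 WRITE b 2 -> drop (> snap)
  v6 WRITE d 5 -> skip
  v7 WRITE a 1 -> skip
  v8 WRITE d 18 -> skip
  v9 WRITE b 13 -> drop (> snap)
  v10 WRITE d 13 -> skip
  v11 WRITE a 10 -> skip
  v12 WRITE f 10 -> skip
  v13 WRITE e 17 -> skip
  v14 WRITE d 4 -> skip
  v15 WRITE b 18 -> drop (> snap)
Collected: [(1, 0), (2, 15)]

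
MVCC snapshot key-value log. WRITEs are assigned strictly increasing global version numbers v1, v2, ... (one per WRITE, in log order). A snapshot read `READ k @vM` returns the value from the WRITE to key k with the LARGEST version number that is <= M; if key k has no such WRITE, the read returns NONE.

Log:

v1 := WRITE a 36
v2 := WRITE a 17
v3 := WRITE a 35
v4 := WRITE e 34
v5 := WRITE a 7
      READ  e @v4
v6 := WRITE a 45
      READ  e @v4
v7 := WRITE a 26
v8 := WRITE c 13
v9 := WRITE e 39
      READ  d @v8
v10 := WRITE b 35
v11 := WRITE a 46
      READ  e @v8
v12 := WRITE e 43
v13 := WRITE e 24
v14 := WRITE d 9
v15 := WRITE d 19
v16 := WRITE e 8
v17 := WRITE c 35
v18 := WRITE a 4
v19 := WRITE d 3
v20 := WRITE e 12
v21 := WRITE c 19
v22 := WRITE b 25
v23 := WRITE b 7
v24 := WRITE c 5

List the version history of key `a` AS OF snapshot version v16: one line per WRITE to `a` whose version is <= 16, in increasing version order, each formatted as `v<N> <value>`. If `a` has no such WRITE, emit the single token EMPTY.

Answer: v1 36
v2 17
v3 35
v5 7
v6 45
v7 26
v11 46

Derivation:
Scan writes for key=a with version <= 16:
  v1 WRITE a 36 -> keep
  v2 WRITE a 17 -> keep
  v3 WRITE a 35 -> keep
  v4 WRITE e 34 -> skip
  v5 WRITE a 7 -> keep
  v6 WRITE a 45 -> keep
  v7 WRITE a 26 -> keep
  v8 WRITE c 13 -> skip
  v9 WRITE e 39 -> skip
  v10 WRITE b 35 -> skip
  v11 WRITE a 46 -> keep
  v12 WRITE e 43 -> skip
  v13 WRITE e 24 -> skip
  v14 WRITE d 9 -> skip
  v15 WRITE d 19 -> skip
  v16 WRITE e 8 -> skip
  v17 WRITE c 35 -> skip
  v18 WRITE a 4 -> drop (> snap)
  v19 WRITE d 3 -> skip
  v20 WRITE e 12 -> skip
  v21 WRITE c 19 -> skip
  v22 WRITE b 25 -> skip
  v23 WRITE b 7 -> skip
  v24 WRITE c 5 -> skip
Collected: [(1, 36), (2, 17), (3, 35), (5, 7), (6, 45), (7, 26), (11, 46)]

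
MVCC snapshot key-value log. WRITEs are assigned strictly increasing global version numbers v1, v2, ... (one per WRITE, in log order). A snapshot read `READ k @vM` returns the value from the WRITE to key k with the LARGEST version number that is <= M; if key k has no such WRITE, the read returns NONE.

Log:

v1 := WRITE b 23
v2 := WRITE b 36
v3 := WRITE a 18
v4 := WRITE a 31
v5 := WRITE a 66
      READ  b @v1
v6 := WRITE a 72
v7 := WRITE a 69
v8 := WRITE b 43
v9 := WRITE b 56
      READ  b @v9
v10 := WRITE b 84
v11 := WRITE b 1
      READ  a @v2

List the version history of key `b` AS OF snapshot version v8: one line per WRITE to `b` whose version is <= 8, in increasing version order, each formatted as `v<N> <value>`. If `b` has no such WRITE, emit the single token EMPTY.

Answer: v1 23
v2 36
v8 43

Derivation:
Scan writes for key=b with version <= 8:
  v1 WRITE b 23 -> keep
  v2 WRITE b 36 -> keep
  v3 WRITE a 18 -> skip
  v4 WRITE a 31 -> skip
  v5 WRITE a 66 -> skip
  v6 WRITE a 72 -> skip
  v7 WRITE a 69 -> skip
  v8 WRITE b 43 -> keep
  v9 WRITE b 56 -> drop (> snap)
  v10 WRITE b 84 -> drop (> snap)
  v11 WRITE b 1 -> drop (> snap)
Collected: [(1, 23), (2, 36), (8, 43)]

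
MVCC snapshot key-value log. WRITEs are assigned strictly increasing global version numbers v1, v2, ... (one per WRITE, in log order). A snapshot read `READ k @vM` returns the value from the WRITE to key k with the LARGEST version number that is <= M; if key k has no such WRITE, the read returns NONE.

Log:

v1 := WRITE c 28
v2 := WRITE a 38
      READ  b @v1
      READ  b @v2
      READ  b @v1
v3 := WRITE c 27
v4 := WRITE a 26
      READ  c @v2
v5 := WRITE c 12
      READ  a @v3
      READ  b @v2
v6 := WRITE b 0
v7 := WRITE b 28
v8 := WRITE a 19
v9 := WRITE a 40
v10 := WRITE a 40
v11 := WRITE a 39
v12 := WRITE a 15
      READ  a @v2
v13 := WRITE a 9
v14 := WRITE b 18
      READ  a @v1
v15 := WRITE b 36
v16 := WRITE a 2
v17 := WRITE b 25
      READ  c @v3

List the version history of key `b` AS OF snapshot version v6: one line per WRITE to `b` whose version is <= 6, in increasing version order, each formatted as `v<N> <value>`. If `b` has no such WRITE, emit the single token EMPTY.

Answer: v6 0

Derivation:
Scan writes for key=b with version <= 6:
  v1 WRITE c 28 -> skip
  v2 WRITE a 38 -> skip
  v3 WRITE c 27 -> skip
  v4 WRITE a 26 -> skip
  v5 WRITE c 12 -> skip
  v6 WRITE b 0 -> keep
  v7 WRITE b 28 -> drop (> snap)
  v8 WRITE a 19 -> skip
  v9 WRITE a 40 -> skip
  v10 WRITE a 40 -> skip
  v11 WRITE a 39 -> skip
  v12 WRITE a 15 -> skip
  v13 WRITE a 9 -> skip
  v14 WRITE b 18 -> drop (> snap)
  v15 WRITE b 36 -> drop (> snap)
  v16 WRITE a 2 -> skip
  v17 WRITE b 25 -> drop (> snap)
Collected: [(6, 0)]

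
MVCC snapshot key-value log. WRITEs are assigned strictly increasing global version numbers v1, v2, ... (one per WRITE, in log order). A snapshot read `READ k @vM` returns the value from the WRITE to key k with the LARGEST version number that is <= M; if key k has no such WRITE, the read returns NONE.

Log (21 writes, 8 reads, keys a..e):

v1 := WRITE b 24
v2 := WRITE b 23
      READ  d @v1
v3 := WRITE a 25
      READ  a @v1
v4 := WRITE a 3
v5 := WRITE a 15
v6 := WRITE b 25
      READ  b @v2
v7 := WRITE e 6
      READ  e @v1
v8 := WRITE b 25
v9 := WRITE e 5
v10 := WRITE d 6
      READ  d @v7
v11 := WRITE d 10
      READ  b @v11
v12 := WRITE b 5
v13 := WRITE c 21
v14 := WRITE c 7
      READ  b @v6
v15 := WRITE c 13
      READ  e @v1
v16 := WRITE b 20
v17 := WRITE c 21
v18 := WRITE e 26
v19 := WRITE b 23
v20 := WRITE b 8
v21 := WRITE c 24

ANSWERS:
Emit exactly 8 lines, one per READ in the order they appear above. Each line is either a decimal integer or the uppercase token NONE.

Answer: NONE
NONE
23
NONE
NONE
25
25
NONE

Derivation:
v1: WRITE b=24  (b history now [(1, 24)])
v2: WRITE b=23  (b history now [(1, 24), (2, 23)])
READ d @v1: history=[] -> no version <= 1 -> NONE
v3: WRITE a=25  (a history now [(3, 25)])
READ a @v1: history=[(3, 25)] -> no version <= 1 -> NONE
v4: WRITE a=3  (a history now [(3, 25), (4, 3)])
v5: WRITE a=15  (a history now [(3, 25), (4, 3), (5, 15)])
v6: WRITE b=25  (b history now [(1, 24), (2, 23), (6, 25)])
READ b @v2: history=[(1, 24), (2, 23), (6, 25)] -> pick v2 -> 23
v7: WRITE e=6  (e history now [(7, 6)])
READ e @v1: history=[(7, 6)] -> no version <= 1 -> NONE
v8: WRITE b=25  (b history now [(1, 24), (2, 23), (6, 25), (8, 25)])
v9: WRITE e=5  (e history now [(7, 6), (9, 5)])
v10: WRITE d=6  (d history now [(10, 6)])
READ d @v7: history=[(10, 6)] -> no version <= 7 -> NONE
v11: WRITE d=10  (d history now [(10, 6), (11, 10)])
READ b @v11: history=[(1, 24), (2, 23), (6, 25), (8, 25)] -> pick v8 -> 25
v12: WRITE b=5  (b history now [(1, 24), (2, 23), (6, 25), (8, 25), (12, 5)])
v13: WRITE c=21  (c history now [(13, 21)])
v14: WRITE c=7  (c history now [(13, 21), (14, 7)])
READ b @v6: history=[(1, 24), (2, 23), (6, 25), (8, 25), (12, 5)] -> pick v6 -> 25
v15: WRITE c=13  (c history now [(13, 21), (14, 7), (15, 13)])
READ e @v1: history=[(7, 6), (9, 5)] -> no version <= 1 -> NONE
v16: WRITE b=20  (b history now [(1, 24), (2, 23), (6, 25), (8, 25), (12, 5), (16, 20)])
v17: WRITE c=21  (c history now [(13, 21), (14, 7), (15, 13), (17, 21)])
v18: WRITE e=26  (e history now [(7, 6), (9, 5), (18, 26)])
v19: WRITE b=23  (b history now [(1, 24), (2, 23), (6, 25), (8, 25), (12, 5), (16, 20), (19, 23)])
v20: WRITE b=8  (b history now [(1, 24), (2, 23), (6, 25), (8, 25), (12, 5), (16, 20), (19, 23), (20, 8)])
v21: WRITE c=24  (c history now [(13, 21), (14, 7), (15, 13), (17, 21), (21, 24)])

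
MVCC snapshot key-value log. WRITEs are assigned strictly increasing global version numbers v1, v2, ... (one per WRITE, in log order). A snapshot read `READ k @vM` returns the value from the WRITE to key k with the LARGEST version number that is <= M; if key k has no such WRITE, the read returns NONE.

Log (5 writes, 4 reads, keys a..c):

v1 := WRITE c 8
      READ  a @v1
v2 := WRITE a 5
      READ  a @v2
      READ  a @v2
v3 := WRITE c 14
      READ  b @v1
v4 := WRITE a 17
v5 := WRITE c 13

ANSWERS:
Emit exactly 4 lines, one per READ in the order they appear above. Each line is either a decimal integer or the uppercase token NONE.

Answer: NONE
5
5
NONE

Derivation:
v1: WRITE c=8  (c history now [(1, 8)])
READ a @v1: history=[] -> no version <= 1 -> NONE
v2: WRITE a=5  (a history now [(2, 5)])
READ a @v2: history=[(2, 5)] -> pick v2 -> 5
READ a @v2: history=[(2, 5)] -> pick v2 -> 5
v3: WRITE c=14  (c history now [(1, 8), (3, 14)])
READ b @v1: history=[] -> no version <= 1 -> NONE
v4: WRITE a=17  (a history now [(2, 5), (4, 17)])
v5: WRITE c=13  (c history now [(1, 8), (3, 14), (5, 13)])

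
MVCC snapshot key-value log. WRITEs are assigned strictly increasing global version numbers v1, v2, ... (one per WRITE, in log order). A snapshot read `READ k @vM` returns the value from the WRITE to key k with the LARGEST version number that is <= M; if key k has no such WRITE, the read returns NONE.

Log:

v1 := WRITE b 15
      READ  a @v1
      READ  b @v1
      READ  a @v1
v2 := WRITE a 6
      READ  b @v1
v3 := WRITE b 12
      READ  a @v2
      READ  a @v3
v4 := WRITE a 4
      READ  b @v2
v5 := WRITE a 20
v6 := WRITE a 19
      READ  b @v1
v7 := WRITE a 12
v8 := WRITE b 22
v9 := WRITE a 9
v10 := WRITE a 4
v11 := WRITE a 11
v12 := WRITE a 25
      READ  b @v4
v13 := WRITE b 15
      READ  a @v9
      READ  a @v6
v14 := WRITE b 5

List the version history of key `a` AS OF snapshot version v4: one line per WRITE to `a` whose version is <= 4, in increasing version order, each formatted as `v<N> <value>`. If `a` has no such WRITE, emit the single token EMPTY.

Scan writes for key=a with version <= 4:
  v1 WRITE b 15 -> skip
  v2 WRITE a 6 -> keep
  v3 WRITE b 12 -> skip
  v4 WRITE a 4 -> keep
  v5 WRITE a 20 -> drop (> snap)
  v6 WRITE a 19 -> drop (> snap)
  v7 WRITE a 12 -> drop (> snap)
  v8 WRITE b 22 -> skip
  v9 WRITE a 9 -> drop (> snap)
  v10 WRITE a 4 -> drop (> snap)
  v11 WRITE a 11 -> drop (> snap)
  v12 WRITE a 25 -> drop (> snap)
  v13 WRITE b 15 -> skip
  v14 WRITE b 5 -> skip
Collected: [(2, 6), (4, 4)]

Answer: v2 6
v4 4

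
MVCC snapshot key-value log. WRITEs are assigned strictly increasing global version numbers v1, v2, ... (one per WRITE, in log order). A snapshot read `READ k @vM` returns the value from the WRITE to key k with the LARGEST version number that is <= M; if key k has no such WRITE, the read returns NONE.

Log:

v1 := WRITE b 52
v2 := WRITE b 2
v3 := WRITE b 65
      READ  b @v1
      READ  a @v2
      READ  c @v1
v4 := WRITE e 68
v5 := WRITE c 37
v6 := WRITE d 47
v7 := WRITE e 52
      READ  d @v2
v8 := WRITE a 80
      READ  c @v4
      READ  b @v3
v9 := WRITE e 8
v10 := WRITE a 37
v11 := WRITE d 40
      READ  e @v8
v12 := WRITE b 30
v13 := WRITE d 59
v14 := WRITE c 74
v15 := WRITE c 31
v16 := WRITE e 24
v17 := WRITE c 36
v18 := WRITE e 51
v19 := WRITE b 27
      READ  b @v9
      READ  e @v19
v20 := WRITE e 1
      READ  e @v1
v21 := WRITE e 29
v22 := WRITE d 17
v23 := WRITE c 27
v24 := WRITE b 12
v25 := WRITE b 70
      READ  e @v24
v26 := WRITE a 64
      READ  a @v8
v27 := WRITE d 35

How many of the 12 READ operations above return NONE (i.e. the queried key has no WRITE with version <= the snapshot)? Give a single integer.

v1: WRITE b=52  (b history now [(1, 52)])
v2: WRITE b=2  (b history now [(1, 52), (2, 2)])
v3: WRITE b=65  (b history now [(1, 52), (2, 2), (3, 65)])
READ b @v1: history=[(1, 52), (2, 2), (3, 65)] -> pick v1 -> 52
READ a @v2: history=[] -> no version <= 2 -> NONE
READ c @v1: history=[] -> no version <= 1 -> NONE
v4: WRITE e=68  (e history now [(4, 68)])
v5: WRITE c=37  (c history now [(5, 37)])
v6: WRITE d=47  (d history now [(6, 47)])
v7: WRITE e=52  (e history now [(4, 68), (7, 52)])
READ d @v2: history=[(6, 47)] -> no version <= 2 -> NONE
v8: WRITE a=80  (a history now [(8, 80)])
READ c @v4: history=[(5, 37)] -> no version <= 4 -> NONE
READ b @v3: history=[(1, 52), (2, 2), (3, 65)] -> pick v3 -> 65
v9: WRITE e=8  (e history now [(4, 68), (7, 52), (9, 8)])
v10: WRITE a=37  (a history now [(8, 80), (10, 37)])
v11: WRITE d=40  (d history now [(6, 47), (11, 40)])
READ e @v8: history=[(4, 68), (7, 52), (9, 8)] -> pick v7 -> 52
v12: WRITE b=30  (b history now [(1, 52), (2, 2), (3, 65), (12, 30)])
v13: WRITE d=59  (d history now [(6, 47), (11, 40), (13, 59)])
v14: WRITE c=74  (c history now [(5, 37), (14, 74)])
v15: WRITE c=31  (c history now [(5, 37), (14, 74), (15, 31)])
v16: WRITE e=24  (e history now [(4, 68), (7, 52), (9, 8), (16, 24)])
v17: WRITE c=36  (c history now [(5, 37), (14, 74), (15, 31), (17, 36)])
v18: WRITE e=51  (e history now [(4, 68), (7, 52), (9, 8), (16, 24), (18, 51)])
v19: WRITE b=27  (b history now [(1, 52), (2, 2), (3, 65), (12, 30), (19, 27)])
READ b @v9: history=[(1, 52), (2, 2), (3, 65), (12, 30), (19, 27)] -> pick v3 -> 65
READ e @v19: history=[(4, 68), (7, 52), (9, 8), (16, 24), (18, 51)] -> pick v18 -> 51
v20: WRITE e=1  (e history now [(4, 68), (7, 52), (9, 8), (16, 24), (18, 51), (20, 1)])
READ e @v1: history=[(4, 68), (7, 52), (9, 8), (16, 24), (18, 51), (20, 1)] -> no version <= 1 -> NONE
v21: WRITE e=29  (e history now [(4, 68), (7, 52), (9, 8), (16, 24), (18, 51), (20, 1), (21, 29)])
v22: WRITE d=17  (d history now [(6, 47), (11, 40), (13, 59), (22, 17)])
v23: WRITE c=27  (c history now [(5, 37), (14, 74), (15, 31), (17, 36), (23, 27)])
v24: WRITE b=12  (b history now [(1, 52), (2, 2), (3, 65), (12, 30), (19, 27), (24, 12)])
v25: WRITE b=70  (b history now [(1, 52), (2, 2), (3, 65), (12, 30), (19, 27), (24, 12), (25, 70)])
READ e @v24: history=[(4, 68), (7, 52), (9, 8), (16, 24), (18, 51), (20, 1), (21, 29)] -> pick v21 -> 29
v26: WRITE a=64  (a history now [(8, 80), (10, 37), (26, 64)])
READ a @v8: history=[(8, 80), (10, 37), (26, 64)] -> pick v8 -> 80
v27: WRITE d=35  (d history now [(6, 47), (11, 40), (13, 59), (22, 17), (27, 35)])
Read results in order: ['52', 'NONE', 'NONE', 'NONE', 'NONE', '65', '52', '65', '51', 'NONE', '29', '80']
NONE count = 5

Answer: 5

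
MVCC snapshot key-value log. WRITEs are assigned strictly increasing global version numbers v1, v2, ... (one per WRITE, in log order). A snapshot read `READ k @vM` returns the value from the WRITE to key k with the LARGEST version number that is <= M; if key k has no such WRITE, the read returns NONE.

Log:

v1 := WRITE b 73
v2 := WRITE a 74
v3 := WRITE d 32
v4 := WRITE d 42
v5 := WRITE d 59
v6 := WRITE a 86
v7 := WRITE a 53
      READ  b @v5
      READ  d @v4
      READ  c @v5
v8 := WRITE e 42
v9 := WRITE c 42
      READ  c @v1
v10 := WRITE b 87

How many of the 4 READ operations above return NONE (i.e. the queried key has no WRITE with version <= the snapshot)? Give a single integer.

Answer: 2

Derivation:
v1: WRITE b=73  (b history now [(1, 73)])
v2: WRITE a=74  (a history now [(2, 74)])
v3: WRITE d=32  (d history now [(3, 32)])
v4: WRITE d=42  (d history now [(3, 32), (4, 42)])
v5: WRITE d=59  (d history now [(3, 32), (4, 42), (5, 59)])
v6: WRITE a=86  (a history now [(2, 74), (6, 86)])
v7: WRITE a=53  (a history now [(2, 74), (6, 86), (7, 53)])
READ b @v5: history=[(1, 73)] -> pick v1 -> 73
READ d @v4: history=[(3, 32), (4, 42), (5, 59)] -> pick v4 -> 42
READ c @v5: history=[] -> no version <= 5 -> NONE
v8: WRITE e=42  (e history now [(8, 42)])
v9: WRITE c=42  (c history now [(9, 42)])
READ c @v1: history=[(9, 42)] -> no version <= 1 -> NONE
v10: WRITE b=87  (b history now [(1, 73), (10, 87)])
Read results in order: ['73', '42', 'NONE', 'NONE']
NONE count = 2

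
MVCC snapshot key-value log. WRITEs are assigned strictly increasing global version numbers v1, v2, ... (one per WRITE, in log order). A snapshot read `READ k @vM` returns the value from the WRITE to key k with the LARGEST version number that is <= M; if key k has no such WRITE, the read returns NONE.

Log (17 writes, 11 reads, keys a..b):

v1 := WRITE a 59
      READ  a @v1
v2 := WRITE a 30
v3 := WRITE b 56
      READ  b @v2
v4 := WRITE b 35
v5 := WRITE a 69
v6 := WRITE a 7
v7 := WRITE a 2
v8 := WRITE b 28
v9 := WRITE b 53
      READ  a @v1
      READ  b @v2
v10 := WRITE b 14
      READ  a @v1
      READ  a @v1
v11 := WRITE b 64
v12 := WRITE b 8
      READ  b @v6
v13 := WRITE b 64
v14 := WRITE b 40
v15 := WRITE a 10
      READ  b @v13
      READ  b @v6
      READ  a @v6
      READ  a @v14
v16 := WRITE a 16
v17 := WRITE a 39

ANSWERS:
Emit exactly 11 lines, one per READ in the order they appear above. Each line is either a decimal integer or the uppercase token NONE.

Answer: 59
NONE
59
NONE
59
59
35
64
35
7
2

Derivation:
v1: WRITE a=59  (a history now [(1, 59)])
READ a @v1: history=[(1, 59)] -> pick v1 -> 59
v2: WRITE a=30  (a history now [(1, 59), (2, 30)])
v3: WRITE b=56  (b history now [(3, 56)])
READ b @v2: history=[(3, 56)] -> no version <= 2 -> NONE
v4: WRITE b=35  (b history now [(3, 56), (4, 35)])
v5: WRITE a=69  (a history now [(1, 59), (2, 30), (5, 69)])
v6: WRITE a=7  (a history now [(1, 59), (2, 30), (5, 69), (6, 7)])
v7: WRITE a=2  (a history now [(1, 59), (2, 30), (5, 69), (6, 7), (7, 2)])
v8: WRITE b=28  (b history now [(3, 56), (4, 35), (8, 28)])
v9: WRITE b=53  (b history now [(3, 56), (4, 35), (8, 28), (9, 53)])
READ a @v1: history=[(1, 59), (2, 30), (5, 69), (6, 7), (7, 2)] -> pick v1 -> 59
READ b @v2: history=[(3, 56), (4, 35), (8, 28), (9, 53)] -> no version <= 2 -> NONE
v10: WRITE b=14  (b history now [(3, 56), (4, 35), (8, 28), (9, 53), (10, 14)])
READ a @v1: history=[(1, 59), (2, 30), (5, 69), (6, 7), (7, 2)] -> pick v1 -> 59
READ a @v1: history=[(1, 59), (2, 30), (5, 69), (6, 7), (7, 2)] -> pick v1 -> 59
v11: WRITE b=64  (b history now [(3, 56), (4, 35), (8, 28), (9, 53), (10, 14), (11, 64)])
v12: WRITE b=8  (b history now [(3, 56), (4, 35), (8, 28), (9, 53), (10, 14), (11, 64), (12, 8)])
READ b @v6: history=[(3, 56), (4, 35), (8, 28), (9, 53), (10, 14), (11, 64), (12, 8)] -> pick v4 -> 35
v13: WRITE b=64  (b history now [(3, 56), (4, 35), (8, 28), (9, 53), (10, 14), (11, 64), (12, 8), (13, 64)])
v14: WRITE b=40  (b history now [(3, 56), (4, 35), (8, 28), (9, 53), (10, 14), (11, 64), (12, 8), (13, 64), (14, 40)])
v15: WRITE a=10  (a history now [(1, 59), (2, 30), (5, 69), (6, 7), (7, 2), (15, 10)])
READ b @v13: history=[(3, 56), (4, 35), (8, 28), (9, 53), (10, 14), (11, 64), (12, 8), (13, 64), (14, 40)] -> pick v13 -> 64
READ b @v6: history=[(3, 56), (4, 35), (8, 28), (9, 53), (10, 14), (11, 64), (12, 8), (13, 64), (14, 40)] -> pick v4 -> 35
READ a @v6: history=[(1, 59), (2, 30), (5, 69), (6, 7), (7, 2), (15, 10)] -> pick v6 -> 7
READ a @v14: history=[(1, 59), (2, 30), (5, 69), (6, 7), (7, 2), (15, 10)] -> pick v7 -> 2
v16: WRITE a=16  (a history now [(1, 59), (2, 30), (5, 69), (6, 7), (7, 2), (15, 10), (16, 16)])
v17: WRITE a=39  (a history now [(1, 59), (2, 30), (5, 69), (6, 7), (7, 2), (15, 10), (16, 16), (17, 39)])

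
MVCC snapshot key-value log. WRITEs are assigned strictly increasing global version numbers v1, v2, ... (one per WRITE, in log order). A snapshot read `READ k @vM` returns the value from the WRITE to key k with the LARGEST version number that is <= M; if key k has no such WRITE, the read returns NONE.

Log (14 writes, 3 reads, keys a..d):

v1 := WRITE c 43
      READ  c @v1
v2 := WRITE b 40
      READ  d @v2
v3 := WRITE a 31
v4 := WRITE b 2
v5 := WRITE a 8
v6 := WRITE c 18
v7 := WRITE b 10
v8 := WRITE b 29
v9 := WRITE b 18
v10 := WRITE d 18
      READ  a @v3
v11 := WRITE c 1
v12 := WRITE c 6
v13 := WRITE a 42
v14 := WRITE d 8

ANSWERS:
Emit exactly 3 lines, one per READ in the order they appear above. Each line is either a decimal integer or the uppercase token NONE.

Answer: 43
NONE
31

Derivation:
v1: WRITE c=43  (c history now [(1, 43)])
READ c @v1: history=[(1, 43)] -> pick v1 -> 43
v2: WRITE b=40  (b history now [(2, 40)])
READ d @v2: history=[] -> no version <= 2 -> NONE
v3: WRITE a=31  (a history now [(3, 31)])
v4: WRITE b=2  (b history now [(2, 40), (4, 2)])
v5: WRITE a=8  (a history now [(3, 31), (5, 8)])
v6: WRITE c=18  (c history now [(1, 43), (6, 18)])
v7: WRITE b=10  (b history now [(2, 40), (4, 2), (7, 10)])
v8: WRITE b=29  (b history now [(2, 40), (4, 2), (7, 10), (8, 29)])
v9: WRITE b=18  (b history now [(2, 40), (4, 2), (7, 10), (8, 29), (9, 18)])
v10: WRITE d=18  (d history now [(10, 18)])
READ a @v3: history=[(3, 31), (5, 8)] -> pick v3 -> 31
v11: WRITE c=1  (c history now [(1, 43), (6, 18), (11, 1)])
v12: WRITE c=6  (c history now [(1, 43), (6, 18), (11, 1), (12, 6)])
v13: WRITE a=42  (a history now [(3, 31), (5, 8), (13, 42)])
v14: WRITE d=8  (d history now [(10, 18), (14, 8)])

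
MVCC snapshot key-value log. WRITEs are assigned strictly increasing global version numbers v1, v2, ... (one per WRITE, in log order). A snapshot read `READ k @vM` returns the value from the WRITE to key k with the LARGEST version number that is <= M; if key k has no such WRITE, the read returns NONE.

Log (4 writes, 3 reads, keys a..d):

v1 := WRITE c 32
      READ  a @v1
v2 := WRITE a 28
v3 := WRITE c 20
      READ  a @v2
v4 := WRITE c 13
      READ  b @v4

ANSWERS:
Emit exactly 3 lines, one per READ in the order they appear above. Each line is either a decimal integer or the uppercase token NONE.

Answer: NONE
28
NONE

Derivation:
v1: WRITE c=32  (c history now [(1, 32)])
READ a @v1: history=[] -> no version <= 1 -> NONE
v2: WRITE a=28  (a history now [(2, 28)])
v3: WRITE c=20  (c history now [(1, 32), (3, 20)])
READ a @v2: history=[(2, 28)] -> pick v2 -> 28
v4: WRITE c=13  (c history now [(1, 32), (3, 20), (4, 13)])
READ b @v4: history=[] -> no version <= 4 -> NONE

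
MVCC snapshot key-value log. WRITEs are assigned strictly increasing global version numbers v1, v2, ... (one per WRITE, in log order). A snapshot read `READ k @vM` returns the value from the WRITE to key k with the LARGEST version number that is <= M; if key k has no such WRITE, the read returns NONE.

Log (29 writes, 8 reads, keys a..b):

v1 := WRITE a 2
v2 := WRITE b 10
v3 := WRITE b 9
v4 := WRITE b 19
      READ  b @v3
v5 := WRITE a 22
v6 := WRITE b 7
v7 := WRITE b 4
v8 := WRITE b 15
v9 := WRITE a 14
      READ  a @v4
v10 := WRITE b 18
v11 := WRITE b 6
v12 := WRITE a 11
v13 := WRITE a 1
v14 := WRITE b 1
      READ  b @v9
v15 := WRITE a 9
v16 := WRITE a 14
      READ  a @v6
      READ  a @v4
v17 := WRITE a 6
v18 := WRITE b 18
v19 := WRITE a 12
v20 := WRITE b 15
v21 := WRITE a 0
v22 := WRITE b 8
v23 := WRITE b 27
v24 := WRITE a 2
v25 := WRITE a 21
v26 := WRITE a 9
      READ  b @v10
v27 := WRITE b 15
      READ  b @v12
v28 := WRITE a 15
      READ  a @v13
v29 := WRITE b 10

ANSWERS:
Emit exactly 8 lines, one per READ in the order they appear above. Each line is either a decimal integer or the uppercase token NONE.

Answer: 9
2
15
22
2
18
6
1

Derivation:
v1: WRITE a=2  (a history now [(1, 2)])
v2: WRITE b=10  (b history now [(2, 10)])
v3: WRITE b=9  (b history now [(2, 10), (3, 9)])
v4: WRITE b=19  (b history now [(2, 10), (3, 9), (4, 19)])
READ b @v3: history=[(2, 10), (3, 9), (4, 19)] -> pick v3 -> 9
v5: WRITE a=22  (a history now [(1, 2), (5, 22)])
v6: WRITE b=7  (b history now [(2, 10), (3, 9), (4, 19), (6, 7)])
v7: WRITE b=4  (b history now [(2, 10), (3, 9), (4, 19), (6, 7), (7, 4)])
v8: WRITE b=15  (b history now [(2, 10), (3, 9), (4, 19), (6, 7), (7, 4), (8, 15)])
v9: WRITE a=14  (a history now [(1, 2), (5, 22), (9, 14)])
READ a @v4: history=[(1, 2), (5, 22), (9, 14)] -> pick v1 -> 2
v10: WRITE b=18  (b history now [(2, 10), (3, 9), (4, 19), (6, 7), (7, 4), (8, 15), (10, 18)])
v11: WRITE b=6  (b history now [(2, 10), (3, 9), (4, 19), (6, 7), (7, 4), (8, 15), (10, 18), (11, 6)])
v12: WRITE a=11  (a history now [(1, 2), (5, 22), (9, 14), (12, 11)])
v13: WRITE a=1  (a history now [(1, 2), (5, 22), (9, 14), (12, 11), (13, 1)])
v14: WRITE b=1  (b history now [(2, 10), (3, 9), (4, 19), (6, 7), (7, 4), (8, 15), (10, 18), (11, 6), (14, 1)])
READ b @v9: history=[(2, 10), (3, 9), (4, 19), (6, 7), (7, 4), (8, 15), (10, 18), (11, 6), (14, 1)] -> pick v8 -> 15
v15: WRITE a=9  (a history now [(1, 2), (5, 22), (9, 14), (12, 11), (13, 1), (15, 9)])
v16: WRITE a=14  (a history now [(1, 2), (5, 22), (9, 14), (12, 11), (13, 1), (15, 9), (16, 14)])
READ a @v6: history=[(1, 2), (5, 22), (9, 14), (12, 11), (13, 1), (15, 9), (16, 14)] -> pick v5 -> 22
READ a @v4: history=[(1, 2), (5, 22), (9, 14), (12, 11), (13, 1), (15, 9), (16, 14)] -> pick v1 -> 2
v17: WRITE a=6  (a history now [(1, 2), (5, 22), (9, 14), (12, 11), (13, 1), (15, 9), (16, 14), (17, 6)])
v18: WRITE b=18  (b history now [(2, 10), (3, 9), (4, 19), (6, 7), (7, 4), (8, 15), (10, 18), (11, 6), (14, 1), (18, 18)])
v19: WRITE a=12  (a history now [(1, 2), (5, 22), (9, 14), (12, 11), (13, 1), (15, 9), (16, 14), (17, 6), (19, 12)])
v20: WRITE b=15  (b history now [(2, 10), (3, 9), (4, 19), (6, 7), (7, 4), (8, 15), (10, 18), (11, 6), (14, 1), (18, 18), (20, 15)])
v21: WRITE a=0  (a history now [(1, 2), (5, 22), (9, 14), (12, 11), (13, 1), (15, 9), (16, 14), (17, 6), (19, 12), (21, 0)])
v22: WRITE b=8  (b history now [(2, 10), (3, 9), (4, 19), (6, 7), (7, 4), (8, 15), (10, 18), (11, 6), (14, 1), (18, 18), (20, 15), (22, 8)])
v23: WRITE b=27  (b history now [(2, 10), (3, 9), (4, 19), (6, 7), (7, 4), (8, 15), (10, 18), (11, 6), (14, 1), (18, 18), (20, 15), (22, 8), (23, 27)])
v24: WRITE a=2  (a history now [(1, 2), (5, 22), (9, 14), (12, 11), (13, 1), (15, 9), (16, 14), (17, 6), (19, 12), (21, 0), (24, 2)])
v25: WRITE a=21  (a history now [(1, 2), (5, 22), (9, 14), (12, 11), (13, 1), (15, 9), (16, 14), (17, 6), (19, 12), (21, 0), (24, 2), (25, 21)])
v26: WRITE a=9  (a history now [(1, 2), (5, 22), (9, 14), (12, 11), (13, 1), (15, 9), (16, 14), (17, 6), (19, 12), (21, 0), (24, 2), (25, 21), (26, 9)])
READ b @v10: history=[(2, 10), (3, 9), (4, 19), (6, 7), (7, 4), (8, 15), (10, 18), (11, 6), (14, 1), (18, 18), (20, 15), (22, 8), (23, 27)] -> pick v10 -> 18
v27: WRITE b=15  (b history now [(2, 10), (3, 9), (4, 19), (6, 7), (7, 4), (8, 15), (10, 18), (11, 6), (14, 1), (18, 18), (20, 15), (22, 8), (23, 27), (27, 15)])
READ b @v12: history=[(2, 10), (3, 9), (4, 19), (6, 7), (7, 4), (8, 15), (10, 18), (11, 6), (14, 1), (18, 18), (20, 15), (22, 8), (23, 27), (27, 15)] -> pick v11 -> 6
v28: WRITE a=15  (a history now [(1, 2), (5, 22), (9, 14), (12, 11), (13, 1), (15, 9), (16, 14), (17, 6), (19, 12), (21, 0), (24, 2), (25, 21), (26, 9), (28, 15)])
READ a @v13: history=[(1, 2), (5, 22), (9, 14), (12, 11), (13, 1), (15, 9), (16, 14), (17, 6), (19, 12), (21, 0), (24, 2), (25, 21), (26, 9), (28, 15)] -> pick v13 -> 1
v29: WRITE b=10  (b history now [(2, 10), (3, 9), (4, 19), (6, 7), (7, 4), (8, 15), (10, 18), (11, 6), (14, 1), (18, 18), (20, 15), (22, 8), (23, 27), (27, 15), (29, 10)])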